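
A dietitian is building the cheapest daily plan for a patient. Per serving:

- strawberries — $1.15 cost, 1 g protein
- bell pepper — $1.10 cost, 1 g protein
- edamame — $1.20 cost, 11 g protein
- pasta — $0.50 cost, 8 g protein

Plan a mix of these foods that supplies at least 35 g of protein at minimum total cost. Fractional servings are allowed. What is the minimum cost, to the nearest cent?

$2.19

Cost per g of protein: pasta $0.0625, edamame $0.1091, bell pepper $1.1000, strawberries $1.1500.
With no serving limits, use only pasta: 35 g / 8 g = 4.375 servings × $0.50 = $2.19.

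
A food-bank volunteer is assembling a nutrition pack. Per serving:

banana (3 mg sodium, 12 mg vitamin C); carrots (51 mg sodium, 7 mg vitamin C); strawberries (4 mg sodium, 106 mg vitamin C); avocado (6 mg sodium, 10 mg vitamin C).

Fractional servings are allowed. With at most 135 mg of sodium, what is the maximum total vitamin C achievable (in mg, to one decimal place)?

3577.5 mg

Vitamin C per mg sodium: strawberries 26.5, banana 4, avocado 1.667, carrots 0.1373.
With no serving limits, spend the whole sodium allowance on strawberries: 135 mg / 4 mg × 106 mg = 3577.5 mg.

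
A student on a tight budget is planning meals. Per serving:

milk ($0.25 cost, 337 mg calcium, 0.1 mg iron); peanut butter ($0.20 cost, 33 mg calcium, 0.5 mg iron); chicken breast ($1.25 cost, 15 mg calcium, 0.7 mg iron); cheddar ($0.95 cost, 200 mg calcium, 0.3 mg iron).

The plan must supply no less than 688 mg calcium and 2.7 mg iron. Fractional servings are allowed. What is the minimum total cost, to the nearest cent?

$1.40

The cheapest plan sits at a corner of the feasible region — with two constraints it uses at most two foods.
milk only: max(688/337, 2.7/0.1) = 27 servings → $6.75.
peanut butter only: max(688/33, 2.7/0.5) = 20.85 servings → $4.17.
chicken breast only: max(688/15, 2.7/0.7) = 45.87 servings → $57.33.
cheddar only: max(688/200, 2.7/0.3) = 9 servings → $8.55.
milk + peanut butter with both tight: 1.543 servings and 5.091 servings → $1.40.
milk + chicken breast with both tight: 1.882 servings and 3.588 servings → $4.96.
milk + cheddar with both targets exact would need a negative amount; discard.
peanut butter + chicken breast: intersection lies outside the first quadrant.
peanut butter + cheddar with both tight: 3.703 servings and 2.829 servings → $3.43.
chicken breast + cheddar with both tight: 2.462 servings and 3.255 servings → $6.17.
The minimum over all feasible corners is $1.40.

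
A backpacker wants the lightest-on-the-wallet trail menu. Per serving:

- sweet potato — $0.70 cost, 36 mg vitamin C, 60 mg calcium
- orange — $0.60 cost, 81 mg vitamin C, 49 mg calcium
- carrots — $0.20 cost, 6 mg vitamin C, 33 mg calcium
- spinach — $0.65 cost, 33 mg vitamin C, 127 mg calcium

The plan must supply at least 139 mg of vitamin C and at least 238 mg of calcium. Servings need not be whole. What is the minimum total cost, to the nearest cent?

With two linear requirements the optimum uses one or two foods; enumerate the corners.
sweet potato only: max(139/36, 238/60) = 3.967 servings → $2.78.
orange only: max(139/81, 238/49) = 4.857 servings → $2.91.
carrots only: max(139/6, 238/33) = 23.17 servings → $4.63.
spinach only: max(139/33, 238/127) = 4.212 servings → $2.74.
sweet potato + orange: the both-tight solution has a negative serving — not a feasible corner.
sweet potato + carrots with both tight: 3.815 servings and 0.2754 servings → $2.73.
sweet potato + spinach with both tight: 3.78 servings and 0.08796 servings → $2.70.
orange + carrots with both tight: 1.328 servings and 5.24 servings → $1.84.
orange + spinach with both tight: 1.13 servings and 1.438 servings → $1.61.
carrots + spinach: intersection lies outside the first quadrant.
The minimum over all feasible corners is $1.61.

$1.61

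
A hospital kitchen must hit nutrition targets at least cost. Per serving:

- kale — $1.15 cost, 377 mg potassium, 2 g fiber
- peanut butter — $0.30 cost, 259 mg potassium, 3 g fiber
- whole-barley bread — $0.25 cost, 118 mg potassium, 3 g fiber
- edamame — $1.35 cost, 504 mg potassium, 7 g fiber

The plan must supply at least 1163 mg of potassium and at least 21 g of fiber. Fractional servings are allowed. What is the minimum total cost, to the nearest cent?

$1.87

Check every corner: each single food scaled to meet both minima, and each pair solved so both constraints bind.
kale only: max(1163/377, 21/2) = 10.5 servings → $12.07.
peanut butter only: max(1163/259, 21/3) = 7 servings → $2.10.
whole-barley bread only: max(1163/118, 21/3) = 9.856 servings → $2.46.
edamame only: max(1163/504, 21/7) = 3 servings → $4.05.
kale + peanut butter: the both-tight solution has a negative serving — not a feasible corner.
kale + whole-barley bread with both tight: 1.13 servings and 6.247 servings → $2.86.
kale + edamame: intersection lies outside the first quadrant.
peanut butter + whole-barley bread with both tight: 2.39 servings and 4.61 servings → $1.87.
peanut butter + edamame: the both-tight solution has a negative serving — not a feasible corner.
whole-barley bread + edamame with both tight: 3.561 servings and 1.474 servings → $2.88.
Cheapest feasible corner: $1.87.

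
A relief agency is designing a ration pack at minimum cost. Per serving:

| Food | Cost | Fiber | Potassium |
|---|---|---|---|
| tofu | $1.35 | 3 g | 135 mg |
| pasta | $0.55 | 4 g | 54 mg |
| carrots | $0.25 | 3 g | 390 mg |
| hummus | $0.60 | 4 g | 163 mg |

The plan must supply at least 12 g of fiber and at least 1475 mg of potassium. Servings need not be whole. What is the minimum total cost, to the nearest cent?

Check every corner: each single food scaled to meet both minima, and each pair solved so both constraints bind.
tofu only: max(12/3, 1475/135) = 10.93 servings → $14.75.
pasta only: max(12/4, 1475/54) = 27.31 servings → $15.02.
carrots only: max(12/3, 1475/390) = 4 servings → $1.00.
hummus only: max(12/4, 1475/163) = 9.049 servings → $5.43.
tofu + pasta with both targets exact would need a negative amount; discard.
tofu + carrots with both tight: 0.3333 servings and 3.667 servings → $1.37.
tofu + hummus with both targets exact would need a negative amount; discard.
pasta + carrots with both tight: 0.1824 servings and 3.757 servings → $1.04.
pasta + hummus: intersection lies outside the first quadrant.
carrots + hummus with both tight: 3.683 servings and 0.2381 servings → $1.06.
The minimum over all feasible corners is $1.00.

$1.00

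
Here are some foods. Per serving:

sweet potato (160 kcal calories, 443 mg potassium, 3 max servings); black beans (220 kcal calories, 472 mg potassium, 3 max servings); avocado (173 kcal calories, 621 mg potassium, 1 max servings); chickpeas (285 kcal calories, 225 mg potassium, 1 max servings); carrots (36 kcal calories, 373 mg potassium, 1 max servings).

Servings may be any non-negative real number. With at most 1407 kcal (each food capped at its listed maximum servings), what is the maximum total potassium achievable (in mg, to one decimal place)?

Potassium per kcal: carrots 10.36, avocado 3.59, sweet potato 2.769, black beans 2.145, chickpeas 0.7895.
Take 1 serving of carrots: uses 36 kcal, +373.0 mg potassium (running total 373.0 mg).
Take 1 serving of avocado: uses 173 kcal, +621.0 mg potassium (running total 994.0 mg).
Take 3 servings of sweet potato: uses 480 kcal, +1329.0 mg potassium (running total 2323.0 mg).
Take 3 servings of black beans: uses 660 kcal, +1416.0 mg potassium (running total 3739.0 mg).
Take 0.2035 servings of chickpeas: uses 58 kcal, +45.8 mg potassium (running total 3784.8 mg).
Filling greedily by potassium-per-kcal is optimal for one linear limit, giving 3784.8 mg.

3784.8 mg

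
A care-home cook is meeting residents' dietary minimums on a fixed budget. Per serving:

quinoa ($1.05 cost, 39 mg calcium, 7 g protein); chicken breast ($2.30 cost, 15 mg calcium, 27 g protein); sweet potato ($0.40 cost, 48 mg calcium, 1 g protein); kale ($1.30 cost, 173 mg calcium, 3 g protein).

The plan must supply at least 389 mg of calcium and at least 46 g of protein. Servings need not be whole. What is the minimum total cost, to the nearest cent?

$6.13

For a min-cost LP with two ≥-constraints, a basic feasible solution has at most two positive variables.
quinoa only: max(389/39, 46/7) = 9.974 servings → $10.47.
chicken breast only: max(389/15, 46/27) = 25.93 servings → $59.65.
sweet potato only: max(389/48, 46/1) = 46 servings → $18.40.
kale only: max(389/173, 46/3) = 15.33 servings → $19.93.
quinoa + chicken breast: the both-tight solution has a negative serving — not a feasible corner.
quinoa + sweet potato with both tight: 6.125 servings and 3.128 servings → $7.68.
quinoa + kale with both tight: 6.207 servings and 0.8492 servings → $7.62.
chicken breast + sweet potato with both tight: 1.42 servings and 7.66 servings → $6.33.
chicken breast + kale with both tight: 1.468 servings and 2.121 servings → $6.13.
sweet potato + kale: intersection lies outside the first quadrant.
The minimum over all feasible corners is $6.13.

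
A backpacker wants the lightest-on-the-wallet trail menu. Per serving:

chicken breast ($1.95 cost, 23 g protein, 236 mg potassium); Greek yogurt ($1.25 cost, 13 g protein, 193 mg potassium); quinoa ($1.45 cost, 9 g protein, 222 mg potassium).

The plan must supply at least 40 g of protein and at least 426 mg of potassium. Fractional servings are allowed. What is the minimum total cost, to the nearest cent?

This is a tiny linear program; its minimum lies at a vertex of the feasible set. List the vertices and price them.
chicken breast only: max(40/23, 426/236) = 1.805 servings → $3.52.
Greek yogurt only: max(40/13, 426/193) = 3.077 servings → $3.85.
quinoa only: max(40/9, 426/222) = 4.444 servings → $6.44.
chicken breast + Greek yogurt with both tight: 1.592 servings and 0.2611 servings → $3.43.
chicken breast + quinoa with both tight: 1.692 servings and 0.1201 servings → $3.47.
Greek yogurt + quinoa with both targets exact would need a negative amount; discard.
The minimum over all feasible corners is $3.43.

$3.43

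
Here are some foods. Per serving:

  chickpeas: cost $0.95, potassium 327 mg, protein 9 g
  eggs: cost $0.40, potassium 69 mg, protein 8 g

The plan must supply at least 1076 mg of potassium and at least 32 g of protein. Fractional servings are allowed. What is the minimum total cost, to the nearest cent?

$3.20

chickpeas only: max(1076/327, 32/9) = 3.556 servings → $3.38.
eggs only: max(1076/69, 32/8) = 15.59 servings → $6.24.
chickpeas + eggs with both tight: 3.208 servings and 0.391 servings → $3.20.
So the least-cost plan costs $3.20.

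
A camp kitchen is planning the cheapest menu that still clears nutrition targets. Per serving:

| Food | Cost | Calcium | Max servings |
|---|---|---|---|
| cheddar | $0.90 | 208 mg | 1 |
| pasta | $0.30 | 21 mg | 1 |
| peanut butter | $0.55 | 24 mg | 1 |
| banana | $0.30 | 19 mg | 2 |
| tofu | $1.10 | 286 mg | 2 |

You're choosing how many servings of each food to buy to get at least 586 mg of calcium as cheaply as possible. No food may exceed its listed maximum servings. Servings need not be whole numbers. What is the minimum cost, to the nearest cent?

$2.26

Cost per mg of calcium: tofu $0.0038, cheddar $0.0043, pasta $0.0143, banana $0.0158, peanut butter $0.0229.
Take 2 servings of tofu: +572.0 mg calcium for $2.20 (total $2.20, still need 14.0 mg).
Take 0.06731 servings of cheddar: +14.0 mg calcium for $0.06 (total $2.26, still need 0.0 mg).
Greedy by cheapest-per-mg is optimal for a single linear constraint, so the minimum cost is $2.26.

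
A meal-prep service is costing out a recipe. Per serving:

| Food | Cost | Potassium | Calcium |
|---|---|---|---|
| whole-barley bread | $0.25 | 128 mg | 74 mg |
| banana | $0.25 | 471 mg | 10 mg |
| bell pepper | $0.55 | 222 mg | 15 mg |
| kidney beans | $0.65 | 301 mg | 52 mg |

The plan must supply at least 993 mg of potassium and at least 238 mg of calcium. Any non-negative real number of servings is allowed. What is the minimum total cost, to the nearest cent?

$1.08

A basic optimal solution has at most two foods positive. Try each food alone and each pair with both targets met exactly.
whole-barley bread only: max(993/128, 238/74) = 7.758 servings → $1.94.
banana only: max(993/471, 238/10) = 23.8 servings → $5.95.
bell pepper only: max(993/222, 238/15) = 15.87 servings → $8.73.
kidney beans only: max(993/301, 238/52) = 4.577 servings → $2.98.
whole-barley bread + banana with both tight: 3.043 servings and 1.281 servings → $1.08.
whole-barley bread + bell pepper with both tight: 2.615 servings and 2.965 servings → $2.28.
whole-barley bread + kidney beans with both tight: 1.281 servings and 2.754 servings → $2.11.
banana + bell pepper: intersection lies outside the first quadrant.
banana + kidney beans: intersection lies outside the first quadrant.
bell pepper + kidney beans: the both-tight solution has a negative serving — not a feasible corner.
The minimum over all feasible corners is $1.08.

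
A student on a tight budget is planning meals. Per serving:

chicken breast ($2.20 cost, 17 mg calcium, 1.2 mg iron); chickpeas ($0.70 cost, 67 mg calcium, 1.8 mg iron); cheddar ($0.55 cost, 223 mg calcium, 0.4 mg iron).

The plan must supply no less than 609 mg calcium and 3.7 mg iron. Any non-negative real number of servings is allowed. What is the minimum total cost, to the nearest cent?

$2.33

A basic optimal solution has at most two foods positive. Try each food alone and each pair with both targets met exactly.
chicken breast only: max(609/17, 3.7/1.2) = 35.82 servings → $78.81.
chickpeas only: max(609/67, 3.7/1.8) = 9.09 servings → $6.36.
cheddar only: max(609/223, 3.7/0.4) = 9.25 servings → $5.09.
chicken breast + chickpeas: intersection lies outside the first quadrant.
chicken breast + cheddar with both tight: 2.23 servings and 2.561 servings → $6.31.
chickpeas + cheddar with both tight: 1.552 servings and 2.265 servings → $2.33.
Cheapest feasible corner: $2.33.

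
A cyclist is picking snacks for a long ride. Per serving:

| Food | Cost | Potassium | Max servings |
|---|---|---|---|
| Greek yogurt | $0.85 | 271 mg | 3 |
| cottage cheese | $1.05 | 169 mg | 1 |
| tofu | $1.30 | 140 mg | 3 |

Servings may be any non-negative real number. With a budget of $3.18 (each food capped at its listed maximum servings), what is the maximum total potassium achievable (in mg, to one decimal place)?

914.4 mg

Potassium per dollar: Greek yogurt 318.8, cottage cheese 161, tofu 107.7.
Take 3 servings of Greek yogurt: spends $2.55, +813.0 mg potassium (running total 813.0 mg).
Take 0.6 servings of cottage cheese: spends $0.63, +101.4 mg potassium (running total 914.4 mg).
Filling greedily by potassium-per-dollar is optimal for one linear limit, giving 914.4 mg.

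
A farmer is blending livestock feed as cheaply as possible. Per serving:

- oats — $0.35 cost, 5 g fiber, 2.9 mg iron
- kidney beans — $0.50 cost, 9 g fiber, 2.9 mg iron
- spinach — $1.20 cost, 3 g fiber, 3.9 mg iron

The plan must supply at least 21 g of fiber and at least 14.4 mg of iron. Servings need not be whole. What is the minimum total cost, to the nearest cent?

$1.74

A basic optimal solution has at most two foods positive. Try each food alone and each pair with both targets met exactly.
oats only: max(21/5, 14.4/2.9) = 4.966 servings → $1.74.
kidney beans only: max(21/9, 14.4/2.9) = 4.966 servings → $2.48.
spinach only: max(21/3, 14.4/3.9) = 7 servings → $8.40.
oats + kidney beans: intersection lies outside the first quadrant.
oats + spinach with both tight: 3.583 servings and 1.028 servings → $2.49.
kidney beans + spinach with both tight: 1.466 servings and 2.602 servings → $3.86.
The minimum over all feasible corners is $1.74.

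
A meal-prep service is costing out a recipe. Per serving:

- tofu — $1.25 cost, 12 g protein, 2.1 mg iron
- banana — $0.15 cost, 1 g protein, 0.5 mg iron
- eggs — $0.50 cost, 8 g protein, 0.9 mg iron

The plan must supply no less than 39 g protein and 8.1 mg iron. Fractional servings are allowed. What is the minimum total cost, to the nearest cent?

This is a tiny linear program; its minimum lies at a vertex of the feasible set. List the vertices and price them.
tofu only: max(39/12, 8.1/2.1) = 3.857 servings → $4.82.
banana only: max(39/1, 8.1/0.5) = 39 servings → $5.85.
eggs only: max(39/8, 8.1/0.9) = 9 servings → $4.50.
tofu + banana with both tight: 2.923 servings and 3.923 servings → $4.24.
tofu + eggs: the both-tight solution has a negative serving — not a feasible corner.
banana + eggs with both tight: 9.581 servings and 3.677 servings → $3.28.
Cheapest feasible corner: $3.28.

$3.28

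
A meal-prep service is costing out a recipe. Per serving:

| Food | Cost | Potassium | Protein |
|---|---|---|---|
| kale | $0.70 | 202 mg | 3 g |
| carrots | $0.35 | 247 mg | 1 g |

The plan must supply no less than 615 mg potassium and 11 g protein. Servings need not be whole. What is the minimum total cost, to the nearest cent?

An LP optimum is at a vertex; with two nutrient constraints at most two foods are used. Check each candidate.
kale only: max(615/202, 11/3) = 3.667 servings → $2.57.
carrots only: max(615/247, 11/1) = 11 servings → $3.85.
kale + carrots: intersection lies outside the first quadrant.
So the least-cost plan costs $2.57.

$2.57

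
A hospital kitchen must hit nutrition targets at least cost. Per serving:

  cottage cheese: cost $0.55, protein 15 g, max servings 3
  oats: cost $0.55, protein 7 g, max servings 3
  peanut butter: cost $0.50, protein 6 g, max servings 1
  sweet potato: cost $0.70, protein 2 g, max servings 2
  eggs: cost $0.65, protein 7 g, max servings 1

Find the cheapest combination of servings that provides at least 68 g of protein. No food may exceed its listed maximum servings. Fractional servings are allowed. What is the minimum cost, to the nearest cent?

Cost per g of protein: cottage cheese $0.0367, oats $0.0786, peanut butter $0.0833, eggs $0.0929, sweet potato $0.3500.
Take 3 servings of cottage cheese: +45.0 g protein for $1.65 (total $1.65, still need 23.0 g).
Take 3 servings of oats: +21.0 g protein for $1.65 (total $3.30, still need 2.0 g).
Take 0.3333 servings of peanut butter: +2.0 g protein for $0.17 (total $3.47, still need 0.0 g).
Greedy by cheapest-per-g is optimal for a single linear constraint, so the minimum cost is $3.47.

$3.47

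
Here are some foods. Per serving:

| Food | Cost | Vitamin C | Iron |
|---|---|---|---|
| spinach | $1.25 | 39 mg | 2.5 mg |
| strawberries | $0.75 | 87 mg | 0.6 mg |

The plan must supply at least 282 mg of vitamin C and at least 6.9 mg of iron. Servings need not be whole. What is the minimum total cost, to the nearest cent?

$4.46

spinach only: max(282/39, 6.9/2.5) = 7.231 servings → $9.04.
strawberries only: max(282/87, 6.9/0.6) = 11.5 servings → $8.62.
spinach + strawberries with both tight: 2.221 servings and 2.246 servings → $4.46.
So the least-cost plan costs $4.46.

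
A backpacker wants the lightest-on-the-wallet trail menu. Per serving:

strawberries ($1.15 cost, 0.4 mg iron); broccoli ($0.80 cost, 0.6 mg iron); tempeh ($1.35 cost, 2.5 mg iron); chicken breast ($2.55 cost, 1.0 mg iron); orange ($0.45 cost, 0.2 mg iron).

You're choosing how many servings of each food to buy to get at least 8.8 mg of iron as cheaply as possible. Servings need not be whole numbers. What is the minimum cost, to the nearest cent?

Cost per mg of iron: tempeh $0.5400, broccoli $1.3333, orange $2.2500, chicken breast $2.5500, strawberries $2.8750.
With no serving limits, use only tempeh: 8.8 mg / 2.5 mg = 3.52 servings × $1.35 = $4.75.

$4.75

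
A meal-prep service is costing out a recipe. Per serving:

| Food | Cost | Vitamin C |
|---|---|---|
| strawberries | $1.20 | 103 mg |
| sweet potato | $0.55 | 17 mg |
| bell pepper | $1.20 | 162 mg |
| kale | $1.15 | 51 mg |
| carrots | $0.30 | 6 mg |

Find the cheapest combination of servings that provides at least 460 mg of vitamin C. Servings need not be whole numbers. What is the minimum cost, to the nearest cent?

Cost per mg of vitamin C: bell pepper $0.0074, strawberries $0.0117, kale $0.0225, sweet potato $0.0324, carrots $0.0500.
With no serving limits, use only bell pepper: 460 mg / 162 mg = 2.84 servings × $1.20 = $3.41.

$3.41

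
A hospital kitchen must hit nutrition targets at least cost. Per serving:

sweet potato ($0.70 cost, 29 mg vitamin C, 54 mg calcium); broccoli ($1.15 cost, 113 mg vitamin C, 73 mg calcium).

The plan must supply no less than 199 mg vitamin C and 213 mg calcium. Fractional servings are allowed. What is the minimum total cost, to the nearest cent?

Minimising a linear cost over {vitamin C ≥ 199, calcium ≥ 213, servings ≥ 0} — the optimum is at a vertex, using one or two foods.
sweet potato only: max(199/29, 213/54) = 6.862 servings → $4.80.
broccoli only: max(199/113, 213/73) = 2.918 servings → $3.36.
sweet potato + broccoli with both tight: 2.394 servings and 1.147 servings → $2.99.
The minimum over all feasible corners is $2.99.

$2.99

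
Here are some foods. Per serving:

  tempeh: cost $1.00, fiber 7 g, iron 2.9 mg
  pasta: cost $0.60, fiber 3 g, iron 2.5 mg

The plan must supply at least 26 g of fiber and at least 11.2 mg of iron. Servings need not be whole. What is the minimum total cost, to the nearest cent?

$3.77

tempeh only: max(26/7, 11.2/2.9) = 3.862 servings → $3.86.
pasta only: max(26/3, 11.2/2.5) = 8.667 servings → $5.20.
tempeh + pasta with both tight: 3.568 servings and 0.3409 servings → $3.77.
So the least-cost plan costs $3.77.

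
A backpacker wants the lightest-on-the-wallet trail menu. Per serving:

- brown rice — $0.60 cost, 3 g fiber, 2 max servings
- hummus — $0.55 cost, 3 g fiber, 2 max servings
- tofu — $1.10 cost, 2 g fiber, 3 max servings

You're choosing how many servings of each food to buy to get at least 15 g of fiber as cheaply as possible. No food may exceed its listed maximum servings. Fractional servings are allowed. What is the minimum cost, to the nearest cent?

Cost per g of fiber: hummus $0.1833, brown rice $0.2000, tofu $0.5500.
Take 2 servings of hummus: +6.0 g fiber for $1.10 (total $1.10, still need 9.0 g).
Take 2 servings of brown rice: +6.0 g fiber for $1.20 (total $2.30, still need 3.0 g).
Take 1.5 servings of tofu: +3.0 g fiber for $1.65 (total $3.95, still need 0.0 g).
Greedy by cheapest-per-g is optimal for a single linear constraint, so the minimum cost is $3.95.

$3.95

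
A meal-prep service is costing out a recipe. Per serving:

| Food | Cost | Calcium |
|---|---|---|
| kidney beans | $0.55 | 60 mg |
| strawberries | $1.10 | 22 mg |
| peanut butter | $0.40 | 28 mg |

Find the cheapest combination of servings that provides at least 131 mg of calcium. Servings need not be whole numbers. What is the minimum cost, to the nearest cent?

Cost per mg of calcium: kidney beans $0.0092, peanut butter $0.0143, strawberries $0.0500.
With no serving limits, use only kidney beans: 131 mg / 60 mg = 2.183 servings × $0.55 = $1.20.

$1.20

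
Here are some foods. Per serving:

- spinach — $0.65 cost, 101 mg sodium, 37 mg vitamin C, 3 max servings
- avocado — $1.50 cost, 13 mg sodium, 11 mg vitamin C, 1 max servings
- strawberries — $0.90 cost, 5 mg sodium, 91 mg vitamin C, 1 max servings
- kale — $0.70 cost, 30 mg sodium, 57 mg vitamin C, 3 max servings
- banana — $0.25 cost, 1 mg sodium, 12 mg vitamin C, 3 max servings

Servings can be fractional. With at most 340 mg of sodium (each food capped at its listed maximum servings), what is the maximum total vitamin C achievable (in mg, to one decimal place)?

Vitamin C per mg sodium: strawberries 18.2, banana 12, kale 1.9, avocado 0.8462, spinach 0.3663.
Take 1 serving of strawberries: uses 5 mg sodium, +91.0 mg vitamin C (running total 91.0 mg).
Take 3 servings of banana: uses 3 mg sodium, +36.0 mg vitamin C (running total 127.0 mg).
Take 3 servings of kale: uses 90 mg sodium, +171.0 mg vitamin C (running total 298.0 mg).
Take 1 serving of avocado: uses 13 mg sodium, +11.0 mg vitamin C (running total 309.0 mg).
Take 2.267 servings of spinach: uses 229 mg sodium, +83.9 mg vitamin C (running total 392.9 mg).
Filling greedily by vitamin C-per-mg sodium is optimal for one linear limit, giving 392.9 mg.

392.9 mg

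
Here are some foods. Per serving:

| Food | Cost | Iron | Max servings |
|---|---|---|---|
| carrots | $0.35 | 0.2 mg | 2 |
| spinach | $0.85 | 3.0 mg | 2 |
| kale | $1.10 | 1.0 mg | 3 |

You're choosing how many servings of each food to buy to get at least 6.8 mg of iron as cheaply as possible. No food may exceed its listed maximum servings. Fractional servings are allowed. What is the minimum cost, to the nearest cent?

Cost per mg of iron: spinach $0.2833, kale $1.1000, carrots $1.7500.
Take 2 servings of spinach: +6.0 mg iron for $1.70 (total $1.70, still need 0.8 mg).
Take 0.8 servings of kale: +0.8 mg iron for $0.88 (total $2.58, still need 0.0 mg).
Filling from the cheapest source first is optimal under one linear minimum: $2.58.

$2.58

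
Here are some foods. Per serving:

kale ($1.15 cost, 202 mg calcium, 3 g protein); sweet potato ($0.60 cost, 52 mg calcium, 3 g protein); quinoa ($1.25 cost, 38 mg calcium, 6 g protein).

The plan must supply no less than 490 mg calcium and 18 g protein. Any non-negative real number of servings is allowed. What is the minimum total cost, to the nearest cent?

Minimising a linear cost over {calcium ≥ 490, protein ≥ 18, servings ≥ 0} — the optimum is at a vertex, using one or two foods.
kale only: max(490/202, 18/3) = 6 servings → $6.90.
sweet potato only: max(490/52, 18/3) = 9.423 servings → $5.65.
quinoa only: max(490/38, 18/6) = 12.89 servings → $16.12.
kale + sweet potato with both tight: 1.187 servings and 4.813 servings → $4.25.
kale + quinoa with both tight: 2.055 servings and 1.973 servings → $4.83.
sweet potato + quinoa with both targets exact would need a negative amount; discard.
The minimum over all feasible corners is $4.25.

$4.25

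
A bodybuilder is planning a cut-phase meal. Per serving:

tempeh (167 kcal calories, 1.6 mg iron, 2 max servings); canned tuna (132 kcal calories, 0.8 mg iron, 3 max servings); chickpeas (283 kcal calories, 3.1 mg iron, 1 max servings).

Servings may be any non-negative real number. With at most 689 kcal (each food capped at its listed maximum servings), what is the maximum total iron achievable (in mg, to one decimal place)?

6.7 mg

Iron per kcal: chickpeas 0.01095, tempeh 0.009581, canned tuna 0.006061.
Take 1 serving of chickpeas: uses 283 kcal, +3.1 mg iron (running total 3.1 mg).
Take 2 servings of tempeh: uses 334 kcal, +3.2 mg iron (running total 6.3 mg).
Take 0.5455 servings of canned tuna: uses 72 kcal, +0.4 mg iron (running total 6.7 mg).
Filling greedily by iron-per-kcal is optimal for one linear limit, giving 6.7 mg.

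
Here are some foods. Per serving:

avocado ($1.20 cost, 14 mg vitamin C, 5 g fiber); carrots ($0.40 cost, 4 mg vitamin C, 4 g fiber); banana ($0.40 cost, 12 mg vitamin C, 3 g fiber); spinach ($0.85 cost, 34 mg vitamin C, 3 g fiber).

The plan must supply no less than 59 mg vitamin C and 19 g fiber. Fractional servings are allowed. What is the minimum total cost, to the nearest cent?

At the optimum either one food covers both requirements or two foods hit both targets exactly; no other combination can be cheaper.
avocado only: max(59/14, 19/5) = 4.214 servings → $5.06.
carrots only: max(59/4, 19/4) = 14.75 servings → $5.90.
banana only: max(59/12, 19/3) = 6.333 servings → $2.53.
spinach only: max(59/34, 19/3) = 6.333 servings → $5.38.
avocado + carrots: the both-tight solution has a negative serving — not a feasible corner.
avocado + banana with both tight: 2.833 servings and 1.611 servings → $4.04.
avocado + spinach with both tight: 3.664 servings and 0.2266 servings → $4.59.
carrots + banana with both tight: 1.417 servings and 4.444 servings → $2.34.
carrots + spinach with both tight: 3.782 servings and 1.29 servings → $2.61.
banana + spinach: the both-tight solution has a negative serving — not a feasible corner.
So the least-cost plan costs $2.34.

$2.34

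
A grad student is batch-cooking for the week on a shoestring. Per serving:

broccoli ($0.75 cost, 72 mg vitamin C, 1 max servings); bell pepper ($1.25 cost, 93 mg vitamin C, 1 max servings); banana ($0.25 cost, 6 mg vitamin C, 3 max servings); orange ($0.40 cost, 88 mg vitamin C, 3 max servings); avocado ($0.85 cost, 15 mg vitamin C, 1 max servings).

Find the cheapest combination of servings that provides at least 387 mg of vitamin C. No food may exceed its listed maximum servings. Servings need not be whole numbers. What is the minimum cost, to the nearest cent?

Cost per mg of vitamin C: orange $0.0045, broccoli $0.0104, bell pepper $0.0134, banana $0.0417, avocado $0.0567.
Take 3 servings of orange: +264.0 mg vitamin C for $1.20 (total $1.20, still need 123.0 mg).
Take 1 serving of broccoli: +72.0 mg vitamin C for $0.75 (total $1.95, still need 51.0 mg).
Take 0.5484 servings of bell pepper: +51.0 mg vitamin C for $0.69 (total $2.64, still need 0.0 mg).
Filling from the cheapest source first is optimal under one linear minimum: $2.64.

$2.64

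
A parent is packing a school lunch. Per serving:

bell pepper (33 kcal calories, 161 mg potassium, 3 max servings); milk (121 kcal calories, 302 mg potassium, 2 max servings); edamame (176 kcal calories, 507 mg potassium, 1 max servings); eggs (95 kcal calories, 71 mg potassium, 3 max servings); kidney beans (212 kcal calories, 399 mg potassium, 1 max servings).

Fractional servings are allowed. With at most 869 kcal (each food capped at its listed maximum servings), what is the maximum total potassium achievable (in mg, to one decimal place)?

2097.6 mg

Potassium per kcal: bell pepper 4.879, edamame 2.881, milk 2.496, kidney beans 1.882, eggs 0.7474.
Take 3 servings of bell pepper: uses 99 kcal, +483.0 mg potassium (running total 483.0 mg).
Take 1 serving of edamame: uses 176 kcal, +507.0 mg potassium (running total 990.0 mg).
Take 2 servings of milk: uses 242 kcal, +604.0 mg potassium (running total 1594.0 mg).
Take 1 serving of kidney beans: uses 212 kcal, +399.0 mg potassium (running total 1993.0 mg).
Take 1.474 servings of eggs: uses 140 kcal, +104.6 mg potassium (running total 2097.6 mg).
Greedy by best ratio exhausts the calories allowance optimally: 2097.6 mg.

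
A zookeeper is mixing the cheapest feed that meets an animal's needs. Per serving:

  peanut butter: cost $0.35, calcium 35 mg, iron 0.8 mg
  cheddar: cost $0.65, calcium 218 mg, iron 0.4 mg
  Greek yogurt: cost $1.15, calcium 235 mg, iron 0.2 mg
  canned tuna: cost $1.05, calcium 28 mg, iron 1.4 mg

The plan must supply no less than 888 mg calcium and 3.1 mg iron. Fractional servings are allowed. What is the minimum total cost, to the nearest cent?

$3.14

With two linear requirements the optimum uses one or two foods; enumerate the corners.
peanut butter only: max(888/35, 3.1/0.8) = 25.37 servings → $8.88.
cheddar only: max(888/218, 3.1/0.4) = 7.75 servings → $5.04.
Greek yogurt only: max(888/235, 3.1/0.2) = 15.5 servings → $17.82.
canned tuna only: max(888/28, 3.1/1.4) = 31.71 servings → $33.30.
peanut butter + cheddar with both tight: 1.999 servings and 3.752 servings → $3.14.
peanut butter + Greek yogurt with both tight: 3.044 servings and 3.325 servings → $4.89.
peanut butter + canned tuna: intersection lies outside the first quadrant.
cheddar + Greek yogurt: intersection lies outside the first quadrant.
cheddar + canned tuna with both tight: 3.933 servings and 1.09 servings → $3.70.
Greek yogurt + canned tuna with both tight: 3.576 servings and 1.703 servings → $5.90.
So the least-cost plan costs $3.14.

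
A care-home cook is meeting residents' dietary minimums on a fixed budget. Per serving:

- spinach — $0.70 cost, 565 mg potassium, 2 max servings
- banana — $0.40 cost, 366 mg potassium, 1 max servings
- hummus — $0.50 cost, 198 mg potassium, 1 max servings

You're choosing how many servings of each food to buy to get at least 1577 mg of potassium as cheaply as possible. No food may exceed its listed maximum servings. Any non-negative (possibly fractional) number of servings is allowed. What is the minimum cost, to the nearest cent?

$2.00

Cost per mg of potassium: banana $0.0011, spinach $0.0012, hummus $0.0025.
Take 1 serving of banana: +366.0 mg potassium for $0.40 (total $0.40, still need 1211.0 mg).
Take 2 servings of spinach: +1130.0 mg potassium for $1.40 (total $1.80, still need 81.0 mg).
Take 0.4091 servings of hummus: +81.0 mg potassium for $0.20 (total $2.00, still need 0.0 mg).
Greedy by cheapest-per-mg is optimal for a single linear constraint, so the minimum cost is $2.00.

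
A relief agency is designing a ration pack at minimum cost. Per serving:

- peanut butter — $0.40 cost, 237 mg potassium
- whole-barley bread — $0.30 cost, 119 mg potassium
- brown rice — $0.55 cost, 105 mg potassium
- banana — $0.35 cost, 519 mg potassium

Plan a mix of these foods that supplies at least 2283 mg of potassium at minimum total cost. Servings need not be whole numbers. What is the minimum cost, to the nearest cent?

Cost per mg of potassium: banana $0.0007, peanut butter $0.0017, whole-barley bread $0.0025, brown rice $0.0052.
With no serving limits, use only banana: 2283 mg / 519 mg = 4.399 servings × $0.35 = $1.54.

$1.54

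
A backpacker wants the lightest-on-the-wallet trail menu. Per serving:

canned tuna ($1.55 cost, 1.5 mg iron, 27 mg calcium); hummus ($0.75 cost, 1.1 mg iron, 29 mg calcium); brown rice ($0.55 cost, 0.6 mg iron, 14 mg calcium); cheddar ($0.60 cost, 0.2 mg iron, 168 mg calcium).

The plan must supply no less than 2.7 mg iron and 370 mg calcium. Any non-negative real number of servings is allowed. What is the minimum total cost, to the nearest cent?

At the optimum either one food covers both requirements or two foods hit both targets exactly; no other combination can be cheaper.
canned tuna only: max(2.7/1.5, 370/27) = 13.7 servings → $21.24.
hummus only: max(2.7/1.1, 370/29) = 12.76 servings → $9.57.
brown rice only: max(2.7/0.6, 370/14) = 26.43 servings → $14.54.
cheddar only: max(2.7/0.2, 370/168) = 13.5 servings → $8.10.
canned tuna + hummus: intersection lies outside the first quadrant.
canned tuna + brown rice: the both-tight solution has a negative serving — not a feasible corner.
canned tuna + cheddar with both tight: 1.539 servings and 1.955 servings → $3.56.
hummus + brown rice with both targets exact would need a negative amount; discard.
hummus + cheddar with both tight: 2.121 servings and 1.836 servings → $2.69.
brown rice + cheddar with both tight: 3.873 servings and 1.88 servings → $3.26.
Cheapest feasible corner: $2.69.

$2.69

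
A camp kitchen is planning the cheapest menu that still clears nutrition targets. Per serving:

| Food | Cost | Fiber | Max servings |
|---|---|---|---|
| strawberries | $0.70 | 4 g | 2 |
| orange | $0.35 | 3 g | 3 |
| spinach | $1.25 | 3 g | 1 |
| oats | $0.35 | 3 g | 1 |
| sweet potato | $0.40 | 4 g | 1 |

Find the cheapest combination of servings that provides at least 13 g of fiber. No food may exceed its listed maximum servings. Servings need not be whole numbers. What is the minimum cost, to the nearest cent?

$1.45

Cost per g of fiber: sweet potato $0.1000, orange $0.1167, oats $0.1167, strawberries $0.1750, spinach $0.4167.
Take 1 serving of sweet potato: +4.0 g fiber for $0.40 (total $0.40, still need 9.0 g).
Take 3 servings of orange: +9.0 g fiber for $1.05 (total $1.45, still need 0.0 g).
Greedy by cheapest-per-g is optimal for a single linear constraint, so the minimum cost is $1.45.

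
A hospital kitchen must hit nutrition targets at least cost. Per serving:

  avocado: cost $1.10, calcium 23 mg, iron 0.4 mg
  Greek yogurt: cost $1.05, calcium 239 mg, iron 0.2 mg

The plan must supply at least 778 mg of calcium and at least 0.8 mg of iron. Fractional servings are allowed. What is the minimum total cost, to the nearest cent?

$3.81

The cheapest plan sits at a corner of the feasible region — with two constraints it uses at most two foods.
avocado only: max(778/23, 0.8/0.4) = 33.83 servings → $37.21.
Greek yogurt only: max(778/239, 0.8/0.2) = 4 servings → $4.20.
avocado + Greek yogurt with both tight: 0.3912 servings and 3.218 servings → $3.81.
The minimum over all feasible corners is $3.81.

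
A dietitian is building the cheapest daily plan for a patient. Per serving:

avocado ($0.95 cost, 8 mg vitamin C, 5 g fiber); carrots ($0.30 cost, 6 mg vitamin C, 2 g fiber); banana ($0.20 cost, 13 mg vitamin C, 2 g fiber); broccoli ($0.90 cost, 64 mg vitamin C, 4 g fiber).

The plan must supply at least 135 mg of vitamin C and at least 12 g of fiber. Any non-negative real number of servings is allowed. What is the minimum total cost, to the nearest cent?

avocado only: max(135/8, 12/5) = 16.88 servings → $16.03.
carrots only: max(135/6, 12/2) = 22.5 servings → $6.75.
banana only: max(135/13, 12/2) = 10.38 servings → $2.08.
broccoli only: max(135/64, 12/4) = 3 servings → $2.70.
avocado + carrots with both targets exact would need a negative amount; discard.
avocado + banana: intersection lies outside the first quadrant.
avocado + broccoli with both tight: 0.7917 servings and 2.01 servings → $2.56.
carrots + banana: intersection lies outside the first quadrant.
carrots + broccoli with both tight: 2.192 servings and 1.904 servings → $2.37.
banana + broccoli with both tight: 3 servings and 1.5 servings → $1.95.
The minimum over all feasible corners is $1.95.

$1.95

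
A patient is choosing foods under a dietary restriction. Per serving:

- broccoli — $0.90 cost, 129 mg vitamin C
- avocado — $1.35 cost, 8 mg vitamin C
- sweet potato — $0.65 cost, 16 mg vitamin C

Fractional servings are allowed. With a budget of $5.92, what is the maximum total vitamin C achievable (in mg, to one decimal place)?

848.5 mg

Vitamin C per dollar: broccoli 143.3, sweet potato 24.62, avocado 5.926.
With no serving limits, spend the whole cost allowance on broccoli: $5.92 / $0.90 × 129 mg = 848.5 mg.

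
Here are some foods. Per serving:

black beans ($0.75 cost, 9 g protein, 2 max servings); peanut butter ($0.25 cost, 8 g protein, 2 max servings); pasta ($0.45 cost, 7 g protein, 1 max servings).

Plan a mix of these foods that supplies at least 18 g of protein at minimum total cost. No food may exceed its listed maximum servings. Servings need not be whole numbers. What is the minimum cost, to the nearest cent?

$0.63

Cost per g of protein: peanut butter $0.0312, pasta $0.0643, black beans $0.0833.
Take 2 servings of peanut butter: +16.0 g protein for $0.50 (total $0.50, still need 2.0 g).
Take 0.2857 servings of pasta: +2.0 g protein for $0.13 (total $0.63, still need 0.0 g).
Greedy by cheapest-per-g is optimal for a single linear constraint, so the minimum cost is $0.63.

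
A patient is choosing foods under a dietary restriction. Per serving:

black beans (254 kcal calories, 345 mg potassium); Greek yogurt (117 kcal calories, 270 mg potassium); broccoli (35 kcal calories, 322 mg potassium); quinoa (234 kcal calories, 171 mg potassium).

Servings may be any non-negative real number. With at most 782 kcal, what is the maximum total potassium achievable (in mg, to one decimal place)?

7194.4 mg

Potassium per kcal: broccoli 9.2, Greek yogurt 2.308, black beans 1.358, quinoa 0.7308.
With no serving limits, spend the whole calories allowance on broccoli: 782 kcal / 35 kcal × 322 mg = 7194.4 mg.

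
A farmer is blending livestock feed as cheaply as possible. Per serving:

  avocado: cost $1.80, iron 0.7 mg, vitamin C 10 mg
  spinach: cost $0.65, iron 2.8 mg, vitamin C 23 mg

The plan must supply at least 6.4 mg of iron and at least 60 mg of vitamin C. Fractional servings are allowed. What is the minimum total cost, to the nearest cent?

Two binding constraints pin down two serving amounts, so the optimal mix uses at most two foods. The candidates are each food alone (scaled to the tighter of iron/vitamin C) and each pair with both constraints tight.
avocado only: max(6.4/0.7, 60/10) = 9.143 servings → $16.46.
spinach only: max(6.4/2.8, 60/23) = 2.609 servings → $1.70.
avocado + spinach with both tight: 1.748 servings and 1.849 servings → $4.35.
Cheapest feasible corner: $1.70.

$1.70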